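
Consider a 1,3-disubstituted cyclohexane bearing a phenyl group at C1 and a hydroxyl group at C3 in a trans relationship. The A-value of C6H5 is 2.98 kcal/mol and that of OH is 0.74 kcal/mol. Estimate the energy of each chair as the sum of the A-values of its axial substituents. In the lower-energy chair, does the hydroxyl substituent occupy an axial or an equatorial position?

C1 and C3 have the same parity, so for the trans isomer the two substituents are one axial and one equatorial in each chair.
Chair I (phenyl axial, hydroxyl equatorial): E = 2.98 kcal/mol.
Chair II (phenyl equatorial, hydroxyl axial): E = 0.74 kcal/mol.
Chair II is the more stable (lower-energy) conformer, and in that chair the hydroxyl group is axial.

axial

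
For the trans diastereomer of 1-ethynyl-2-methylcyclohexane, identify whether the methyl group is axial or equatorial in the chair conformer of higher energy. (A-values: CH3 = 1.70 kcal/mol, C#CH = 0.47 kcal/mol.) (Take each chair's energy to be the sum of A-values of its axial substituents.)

axial

C1 and C2 have opposite parity, so for the trans isomer the two substituents are e,e in one chair and a,a in the other.
Chair I (methyl axial, ethynyl axial): E = 2.17 kcal/mol.
Chair II (methyl equatorial, ethynyl equatorial): E = 0.00 kcal/mol.
Chair I is the less stable (higher-energy) conformer, and in that chair the methyl group is axial.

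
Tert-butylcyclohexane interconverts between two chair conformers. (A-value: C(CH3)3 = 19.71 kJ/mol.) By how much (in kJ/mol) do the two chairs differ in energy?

19.71 kJ/mol

A monosubstituted cyclohexane has one chair with the tert-butyl group axial (E = A = 19.71 kJ/mol) and one with it equatorial (E = 0).
ΔE = 19.71 − 0 = 19.71 kJ/mol.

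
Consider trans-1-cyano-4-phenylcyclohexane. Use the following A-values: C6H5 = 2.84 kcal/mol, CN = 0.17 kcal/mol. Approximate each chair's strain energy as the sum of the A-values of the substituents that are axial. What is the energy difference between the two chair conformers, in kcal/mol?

3.01 kcal/mol

C1 and C4 have opposite parity, so for the trans isomer the two substituents are e,e in one chair and a,a in the other.
Chair I (phenyl axial, cyano axial): E = 3.01 kcal/mol.
Chair II (phenyl equatorial, cyano equatorial): E = 0.00 kcal/mol.
ΔE = 3.01 − 0.00 = 3.01 kcal/mol; chair II is more stable.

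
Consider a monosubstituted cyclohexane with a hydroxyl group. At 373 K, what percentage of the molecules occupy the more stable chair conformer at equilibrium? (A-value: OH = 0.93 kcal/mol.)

One chair has the hydroxyl group axial (E = 0.93 kcal/mol) and the other has it equatorial (E = 0).
ΔG = 0.93 kcal/mol between the two chairs.
K = exp(ΔG/RT) with R = 1.987×10⁻³ kcal mol⁻¹ K⁻¹ and T = 373 K gives K ≈ 3.51.
Fraction in the lower-energy chair = K/(K+1) = 77.8%.

77.8%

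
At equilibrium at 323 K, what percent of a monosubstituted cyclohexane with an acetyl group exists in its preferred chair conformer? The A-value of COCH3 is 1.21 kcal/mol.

86.8%

One chair has the acetyl group axial (E = 1.21 kcal/mol) and the other has it equatorial (E = 0).
ΔG = 1.21 kcal/mol between the two chairs.
K = exp(ΔG/RT) with R = 1.987×10⁻³ kcal mol⁻¹ K⁻¹ and T = 323 K gives K ≈ 6.59.
Fraction in the lower-energy chair = K/(K+1) = 86.8%.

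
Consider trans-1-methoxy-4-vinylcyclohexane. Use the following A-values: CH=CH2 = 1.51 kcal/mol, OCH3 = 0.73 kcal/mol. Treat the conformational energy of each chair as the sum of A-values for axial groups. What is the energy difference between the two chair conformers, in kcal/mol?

C1 and C4 have opposite parity, so for the trans isomer the two substituents are e,e in one chair and a,a in the other.
Chair I (vinyl axial, methoxy axial): E = 2.24 kcal/mol.
Chair II (vinyl equatorial, methoxy equatorial): E = 0.00 kcal/mol.
ΔE = 2.24 − 0.00 = 2.24 kcal/mol; chair II is more stable.

2.24 kcal/mol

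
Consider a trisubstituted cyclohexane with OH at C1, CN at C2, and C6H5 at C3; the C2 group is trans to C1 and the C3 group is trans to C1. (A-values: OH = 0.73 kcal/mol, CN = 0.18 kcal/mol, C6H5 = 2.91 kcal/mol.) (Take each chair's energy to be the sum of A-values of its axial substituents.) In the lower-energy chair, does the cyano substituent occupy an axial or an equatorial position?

Chair I (hydroxyl axial, cyano axial, phenyl equatorial): E = 0.91 kcal/mol.
Chair II (hydroxyl equatorial, cyano equatorial, phenyl axial): E = 2.91 kcal/mol.
Chair I is the more stable (lower-energy) conformer, and in that chair the cyano group is axial.

axial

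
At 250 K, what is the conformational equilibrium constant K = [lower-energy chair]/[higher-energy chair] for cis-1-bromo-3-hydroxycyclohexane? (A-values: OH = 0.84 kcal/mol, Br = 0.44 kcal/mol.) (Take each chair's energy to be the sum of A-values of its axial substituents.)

K ≈ 13.2

C1 and C3 have the same parity, so for the cis isomer the two substituents are e,e in one chair and a,a in the other.
Chair I (hydroxyl axial, bromo axial): E = 1.28 kcal/mol; chair II (hydroxyl equatorial, bromo equatorial): E = 0.00 kcal/mol.
ΔG = 1.28 kcal/mol between the two chairs.
K = exp(ΔG/RT) with R = 1.987×10⁻³ kcal mol⁻¹ K⁻¹ and T = 250 K gives K ≈ 13.2.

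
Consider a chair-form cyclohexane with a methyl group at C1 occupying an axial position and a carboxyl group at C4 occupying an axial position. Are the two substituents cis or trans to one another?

C1 and C4 have opposite parity, so their axial bonds point in opposite directions.
With opposite-parity carbons, two substituents on the same face are one axial and one equatorial; opposite faces give both axial or both equatorial.
Here the groups are axial/axial → opposite face → trans.

trans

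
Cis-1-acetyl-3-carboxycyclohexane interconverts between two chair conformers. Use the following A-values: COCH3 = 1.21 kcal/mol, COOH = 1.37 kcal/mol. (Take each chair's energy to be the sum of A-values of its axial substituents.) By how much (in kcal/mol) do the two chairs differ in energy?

C1 and C3 have the same parity, so for the cis isomer the two substituents are e,e in one chair and a,a in the other.
Chair I (acetyl axial, carboxyl axial): E = 2.58 kcal/mol.
Chair II (acetyl equatorial, carboxyl equatorial): E = 0.00 kcal/mol.
ΔE = 2.58 − 0.00 = 2.58 kcal/mol; chair II is more stable.

2.58 kcal/mol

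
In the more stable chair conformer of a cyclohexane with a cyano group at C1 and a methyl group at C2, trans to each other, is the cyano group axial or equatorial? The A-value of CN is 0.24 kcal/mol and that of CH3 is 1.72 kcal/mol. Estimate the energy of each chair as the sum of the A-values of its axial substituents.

C1 and C2 have opposite parity, so for the trans isomer the two substituents are e,e in one chair and a,a in the other.
Chair I (cyano axial, methyl axial): E = 1.96 kcal/mol.
Chair II (cyano equatorial, methyl equatorial): E = 0.00 kcal/mol.
Chair II is the more stable (lower-energy) conformer, and in that chair the cyano group is equatorial.

equatorial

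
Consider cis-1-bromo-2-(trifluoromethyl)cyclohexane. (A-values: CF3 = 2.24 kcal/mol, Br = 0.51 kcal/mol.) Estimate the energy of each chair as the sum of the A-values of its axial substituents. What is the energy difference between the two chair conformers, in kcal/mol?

1.73 kcal/mol

C1 and C2 have opposite parity, so for the cis isomer the two substituents are one axial and one equatorial in each chair.
Chair I (trifluoromethyl axial, bromo equatorial): E = 2.24 kcal/mol.
Chair II (trifluoromethyl equatorial, bromo axial): E = 0.51 kcal/mol.
ΔE = 2.24 − 0.51 = 1.73 kcal/mol; chair II is more stable.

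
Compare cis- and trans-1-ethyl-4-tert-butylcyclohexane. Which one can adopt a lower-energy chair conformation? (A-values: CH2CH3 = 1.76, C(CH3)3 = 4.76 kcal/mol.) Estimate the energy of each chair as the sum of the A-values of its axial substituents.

At 1,4 positions (parity opposite): cis → (a,e or e,a); trans → (e,e or a,a).
Best chair for cis: E = 1.76 kcal/mol; best chair for trans: E = 0.00 kcal/mol.
The trans isomer is lower by 1.76 kcal/mol.

trans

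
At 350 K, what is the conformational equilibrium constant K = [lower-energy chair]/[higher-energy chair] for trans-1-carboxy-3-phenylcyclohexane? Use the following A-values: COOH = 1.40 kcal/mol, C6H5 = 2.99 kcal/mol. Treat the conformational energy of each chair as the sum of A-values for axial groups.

K ≈ 9.84

C1 and C3 have the same parity, so for the trans isomer the two substituents are one axial and one equatorial in each chair.
Chair I (carboxyl axial, phenyl equatorial): E = 1.40 kcal/mol; chair II (carboxyl equatorial, phenyl axial): E = 2.99 kcal/mol.
ΔG = 1.59 kcal/mol between the two chairs.
K = exp(ΔG/RT) with R = 1.987×10⁻³ kcal mol⁻¹ K⁻¹ and T = 350 K gives K ≈ 9.84.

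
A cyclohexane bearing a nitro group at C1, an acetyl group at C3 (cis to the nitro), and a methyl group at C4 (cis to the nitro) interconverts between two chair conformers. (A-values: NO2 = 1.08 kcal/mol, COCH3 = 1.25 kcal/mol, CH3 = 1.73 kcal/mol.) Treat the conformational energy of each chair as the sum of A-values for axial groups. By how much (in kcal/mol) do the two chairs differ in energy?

Chair I (nitro axial, acetyl axial, methyl equatorial): E = 2.33 kcal/mol.
Chair II (nitro equatorial, acetyl equatorial, methyl axial): E = 1.73 kcal/mol.
ΔE = 2.33 − 1.73 = 0.60 kcal/mol; chair II is more stable.

0.60 kcal/mol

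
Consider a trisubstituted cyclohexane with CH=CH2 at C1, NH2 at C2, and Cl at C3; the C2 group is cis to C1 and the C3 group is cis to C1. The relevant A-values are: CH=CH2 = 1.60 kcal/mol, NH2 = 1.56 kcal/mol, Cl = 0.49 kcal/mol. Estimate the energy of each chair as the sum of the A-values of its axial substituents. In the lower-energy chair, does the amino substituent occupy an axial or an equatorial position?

axial

Chair I (vinyl axial, amino equatorial, chloro axial): E = 2.09 kcal/mol.
Chair II (vinyl equatorial, amino axial, chloro equatorial): E = 1.56 kcal/mol.
Chair II is the more stable (lower-energy) conformer, and in that chair the amino group is axial.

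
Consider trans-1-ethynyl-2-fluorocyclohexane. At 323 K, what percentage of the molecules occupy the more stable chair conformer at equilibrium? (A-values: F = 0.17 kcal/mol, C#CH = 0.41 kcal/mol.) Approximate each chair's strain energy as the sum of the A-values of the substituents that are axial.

C1 and C2 have opposite parity, so for the trans isomer the two substituents are e,e in one chair and a,a in the other.
Chair I (fluoro axial, ethynyl axial): E = 0.58 kcal/mol; chair II (fluoro equatorial, ethynyl equatorial): E = 0.00 kcal/mol.
ΔG = 0.58 kcal/mol between the two chairs.
K = exp(ΔG/RT) with R = 1.987×10⁻³ kcal mol⁻¹ K⁻¹ and T = 323 K gives K ≈ 2.47.
Fraction in the lower-energy chair = K/(K+1) = 71.2%.

71.2%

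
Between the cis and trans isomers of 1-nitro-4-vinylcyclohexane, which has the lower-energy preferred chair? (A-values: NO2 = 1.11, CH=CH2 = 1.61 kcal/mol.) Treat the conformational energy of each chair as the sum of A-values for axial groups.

trans

At 1,4 positions (parity opposite): cis → (a,e or e,a); trans → (e,e or a,a).
Best chair for cis: E = 1.11 kcal/mol; best chair for trans: E = 0.00 kcal/mol.
The trans isomer is lower by 1.11 kcal/mol.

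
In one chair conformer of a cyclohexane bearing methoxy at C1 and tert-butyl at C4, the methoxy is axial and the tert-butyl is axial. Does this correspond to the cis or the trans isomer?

trans

C1 and C4 have opposite parity, so their axial bonds point in opposite directions.
With opposite-parity carbons, two substituents on the same face are one axial and one equatorial; opposite faces give both axial or both equatorial.
Here the groups are axial/axial → opposite face → trans.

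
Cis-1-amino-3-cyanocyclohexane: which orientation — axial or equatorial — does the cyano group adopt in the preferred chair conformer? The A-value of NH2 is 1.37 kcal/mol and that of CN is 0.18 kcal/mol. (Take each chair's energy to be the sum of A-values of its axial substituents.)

equatorial

C1 and C3 have the same parity, so for the cis isomer the two substituents are e,e in one chair and a,a in the other.
Chair I (amino axial, cyano axial): E = 1.55 kcal/mol.
Chair II (amino equatorial, cyano equatorial): E = 0.00 kcal/mol.
Chair II is the more stable (lower-energy) conformer, and in that chair the cyano group is equatorial.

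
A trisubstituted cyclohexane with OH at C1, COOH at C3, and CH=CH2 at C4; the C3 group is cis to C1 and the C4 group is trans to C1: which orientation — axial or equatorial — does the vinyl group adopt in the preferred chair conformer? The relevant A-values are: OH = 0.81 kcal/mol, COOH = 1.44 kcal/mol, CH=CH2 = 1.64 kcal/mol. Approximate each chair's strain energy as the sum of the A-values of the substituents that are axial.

equatorial

Chair I (hydroxyl axial, carboxyl axial, vinyl axial): E = 3.89 kcal/mol.
Chair II (hydroxyl equatorial, carboxyl equatorial, vinyl equatorial): E = 0.00 kcal/mol.
Chair II is the more stable (lower-energy) conformer, and in that chair the vinyl group is equatorial.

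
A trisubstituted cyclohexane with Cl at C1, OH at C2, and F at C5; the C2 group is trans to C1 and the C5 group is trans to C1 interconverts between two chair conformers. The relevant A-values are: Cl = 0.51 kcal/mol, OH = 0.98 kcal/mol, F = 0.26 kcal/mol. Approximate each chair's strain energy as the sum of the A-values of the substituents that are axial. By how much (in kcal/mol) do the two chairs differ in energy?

1.23 kcal/mol

Chair I (chloro axial, hydroxyl axial, fluoro equatorial): E = 1.49 kcal/mol.
Chair II (chloro equatorial, hydroxyl equatorial, fluoro axial): E = 0.26 kcal/mol.
ΔE = 1.49 − 0.26 = 1.23 kcal/mol; chair II is more stable.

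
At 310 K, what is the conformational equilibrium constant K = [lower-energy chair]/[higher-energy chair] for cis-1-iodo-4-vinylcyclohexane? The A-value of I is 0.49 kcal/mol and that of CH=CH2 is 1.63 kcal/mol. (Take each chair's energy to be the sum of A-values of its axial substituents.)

K ≈ 6.36

C1 and C4 have opposite parity, so for the cis isomer the two substituents are one axial and one equatorial in each chair.
Chair I (iodo axial, vinyl equatorial): E = 0.49 kcal/mol; chair II (iodo equatorial, vinyl axial): E = 1.63 kcal/mol.
ΔG = 1.14 kcal/mol between the two chairs.
K = exp(ΔG/RT) with R = 1.987×10⁻³ kcal mol⁻¹ K⁻¹ and T = 310 K gives K ≈ 6.36.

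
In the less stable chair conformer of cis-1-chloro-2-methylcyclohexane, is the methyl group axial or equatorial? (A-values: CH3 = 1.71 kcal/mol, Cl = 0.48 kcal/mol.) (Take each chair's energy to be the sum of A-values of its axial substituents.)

axial

C1 and C2 have opposite parity, so for the cis isomer the two substituents are one axial and one equatorial in each chair.
Chair I (methyl axial, chloro equatorial): E = 1.71 kcal/mol.
Chair II (methyl equatorial, chloro axial): E = 0.48 kcal/mol.
Chair I is the less stable (higher-energy) conformer, and in that chair the methyl group is axial.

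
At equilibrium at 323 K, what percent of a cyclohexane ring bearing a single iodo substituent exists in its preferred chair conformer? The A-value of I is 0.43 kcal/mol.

66.2%

One chair has the iodo group axial (E = 0.43 kcal/mol) and the other has it equatorial (E = 0).
ΔG = 0.43 kcal/mol between the two chairs.
K = exp(ΔG/RT) with R = 1.987×10⁻³ kcal mol⁻¹ K⁻¹ and T = 323 K gives K ≈ 1.95.
Fraction in the lower-energy chair = K/(K+1) = 66.2%.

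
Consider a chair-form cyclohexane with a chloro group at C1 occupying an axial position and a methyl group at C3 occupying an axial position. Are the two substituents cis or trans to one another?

cis

C1 and C3 have the same parity, so their axial bonds point in the same direction.
With same-parity carbons, two substituents on the same face are both axial or both equatorial; opposite faces give one of each.
Here the groups are axial/axial → same face → cis.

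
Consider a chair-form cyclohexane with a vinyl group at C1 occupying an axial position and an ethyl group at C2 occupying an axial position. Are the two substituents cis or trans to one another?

trans

C1 and C2 have opposite parity, so their axial bonds point in opposite directions.
With opposite-parity carbons, two substituents on the same face are one axial and one equatorial; opposite faces give both axial or both equatorial.
Here the groups are axial/axial → opposite face → trans.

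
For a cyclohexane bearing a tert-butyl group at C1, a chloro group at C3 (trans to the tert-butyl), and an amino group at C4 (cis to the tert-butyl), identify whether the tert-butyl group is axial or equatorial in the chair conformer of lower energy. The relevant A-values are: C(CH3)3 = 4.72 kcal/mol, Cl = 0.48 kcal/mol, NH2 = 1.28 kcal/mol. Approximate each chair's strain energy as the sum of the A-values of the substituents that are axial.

equatorial

Chair I (tert-butyl axial, chloro equatorial, amino equatorial): E = 4.72 kcal/mol.
Chair II (tert-butyl equatorial, chloro axial, amino axial): E = 1.76 kcal/mol.
Chair II is the more stable (lower-energy) conformer, and in that chair the tert-butyl group is equatorial.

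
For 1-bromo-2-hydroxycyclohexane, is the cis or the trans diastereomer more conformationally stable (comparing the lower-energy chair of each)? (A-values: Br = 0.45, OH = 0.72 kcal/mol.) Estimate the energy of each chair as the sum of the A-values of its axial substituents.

trans

At 1,2 positions (parity opposite): cis → (a,e or e,a); trans → (e,e or a,a).
Best chair for cis: E = 0.45 kcal/mol; best chair for trans: E = 0.00 kcal/mol.
The trans isomer is lower by 0.45 kcal/mol.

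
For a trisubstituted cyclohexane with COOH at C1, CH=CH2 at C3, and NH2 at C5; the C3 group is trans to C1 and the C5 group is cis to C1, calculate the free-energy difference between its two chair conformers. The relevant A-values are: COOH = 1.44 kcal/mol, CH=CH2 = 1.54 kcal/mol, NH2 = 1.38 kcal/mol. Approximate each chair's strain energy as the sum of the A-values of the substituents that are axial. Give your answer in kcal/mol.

1.28 kcal/mol

Chair I (carboxyl axial, vinyl equatorial, amino axial): E = 2.82 kcal/mol.
Chair II (carboxyl equatorial, vinyl axial, amino equatorial): E = 1.54 kcal/mol.
ΔE = 2.82 − 1.54 = 1.28 kcal/mol; chair II is more stable.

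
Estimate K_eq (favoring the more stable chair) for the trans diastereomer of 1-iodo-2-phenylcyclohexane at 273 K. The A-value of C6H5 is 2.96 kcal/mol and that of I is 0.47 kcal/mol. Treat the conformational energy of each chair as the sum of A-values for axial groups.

C1 and C2 have opposite parity, so for the trans isomer the two substituents are e,e in one chair and a,a in the other.
Chair I (phenyl axial, iodo axial): E = 3.43 kcal/mol; chair II (phenyl equatorial, iodo equatorial): E = 0.00 kcal/mol.
ΔG = 3.43 kcal/mol between the two chairs.
K = exp(ΔG/RT) with R = 1.987×10⁻³ kcal mol⁻¹ K⁻¹ and T = 273 K gives K ≈ 557.

K ≈ 557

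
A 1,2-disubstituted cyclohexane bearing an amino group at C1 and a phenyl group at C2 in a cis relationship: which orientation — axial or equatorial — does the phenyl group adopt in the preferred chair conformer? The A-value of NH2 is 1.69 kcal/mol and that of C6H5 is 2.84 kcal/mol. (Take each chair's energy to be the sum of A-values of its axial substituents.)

equatorial

C1 and C2 have opposite parity, so for the cis isomer the two substituents are one axial and one equatorial in each chair.
Chair I (amino axial, phenyl equatorial): E = 1.69 kcal/mol.
Chair II (amino equatorial, phenyl axial): E = 2.84 kcal/mol.
Chair I is the more stable (lower-energy) conformer, and in that chair the phenyl group is equatorial.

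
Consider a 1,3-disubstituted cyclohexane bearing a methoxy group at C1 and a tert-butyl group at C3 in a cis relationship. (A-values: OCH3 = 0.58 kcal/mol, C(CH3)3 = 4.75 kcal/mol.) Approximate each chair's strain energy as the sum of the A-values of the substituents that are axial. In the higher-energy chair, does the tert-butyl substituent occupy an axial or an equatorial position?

C1 and C3 have the same parity, so for the cis isomer the two substituents are e,e in one chair and a,a in the other.
Chair I (methoxy axial, tert-butyl axial): E = 5.33 kcal/mol.
Chair II (methoxy equatorial, tert-butyl equatorial): E = 0.00 kcal/mol.
Chair I is the less stable (higher-energy) conformer, and in that chair the tert-butyl group is axial.

axial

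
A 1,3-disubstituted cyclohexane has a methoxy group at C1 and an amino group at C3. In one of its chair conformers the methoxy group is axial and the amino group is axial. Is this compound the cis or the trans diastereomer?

C1 and C3 have the same parity, so their axial bonds point in the same direction.
With same-parity carbons, two substituents on the same face are both axial or both equatorial; opposite faces give one of each.
Here the groups are axial/axial → same face → cis.

cis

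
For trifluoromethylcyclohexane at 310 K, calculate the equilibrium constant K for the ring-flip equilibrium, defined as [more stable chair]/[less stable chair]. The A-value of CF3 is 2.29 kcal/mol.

One chair has the trifluoromethyl group axial (E = 2.29 kcal/mol) and the other has it equatorial (E = 0).
ΔG = 2.29 kcal/mol between the two chairs.
K = exp(ΔG/RT) with R = 1.987×10⁻³ kcal mol⁻¹ K⁻¹ and T = 310 K gives K ≈ 41.2.

K ≈ 41.2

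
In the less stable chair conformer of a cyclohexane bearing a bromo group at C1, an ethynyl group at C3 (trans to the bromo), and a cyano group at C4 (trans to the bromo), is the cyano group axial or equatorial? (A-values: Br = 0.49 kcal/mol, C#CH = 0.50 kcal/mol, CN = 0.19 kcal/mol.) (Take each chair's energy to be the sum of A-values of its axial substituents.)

axial

Chair I (bromo axial, ethynyl equatorial, cyano axial): E = 0.68 kcal/mol.
Chair II (bromo equatorial, ethynyl axial, cyano equatorial): E = 0.50 kcal/mol.
Chair I is the less stable (higher-energy) conformer, and in that chair the cyano group is axial.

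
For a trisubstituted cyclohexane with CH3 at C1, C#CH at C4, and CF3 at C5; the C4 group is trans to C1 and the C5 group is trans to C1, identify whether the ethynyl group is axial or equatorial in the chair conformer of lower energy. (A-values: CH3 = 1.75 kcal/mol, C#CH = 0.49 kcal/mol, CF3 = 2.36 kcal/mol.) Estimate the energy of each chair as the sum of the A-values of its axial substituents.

axial

Chair I (methyl axial, ethynyl axial, trifluoromethyl equatorial): E = 2.24 kcal/mol.
Chair II (methyl equatorial, ethynyl equatorial, trifluoromethyl axial): E = 2.36 kcal/mol.
Chair I is the more stable (lower-energy) conformer, and in that chair the ethynyl group is axial.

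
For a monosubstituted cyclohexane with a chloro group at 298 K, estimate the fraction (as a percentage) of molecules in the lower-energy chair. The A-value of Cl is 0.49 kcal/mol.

One chair has the chloro group axial (E = 0.49 kcal/mol) and the other has it equatorial (E = 0).
ΔG = 0.49 kcal/mol between the two chairs.
K = exp(ΔG/RT) with R = 1.987×10⁻³ kcal mol⁻¹ K⁻¹ and T = 298 K gives K ≈ 2.29.
Fraction in the lower-energy chair = K/(K+1) = 69.6%.

69.6%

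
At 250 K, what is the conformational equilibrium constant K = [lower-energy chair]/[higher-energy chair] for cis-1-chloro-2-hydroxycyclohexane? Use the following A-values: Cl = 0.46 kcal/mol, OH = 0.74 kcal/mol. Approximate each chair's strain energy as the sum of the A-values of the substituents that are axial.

C1 and C2 have opposite parity, so for the cis isomer the two substituents are one axial and one equatorial in each chair.
Chair I (chloro axial, hydroxyl equatorial): E = 0.46 kcal/mol; chair II (chloro equatorial, hydroxyl axial): E = 0.74 kcal/mol.
ΔG = 0.28 kcal/mol between the two chairs.
K = exp(ΔG/RT) with R = 1.987×10⁻³ kcal mol⁻¹ K⁻¹ and T = 250 K gives K ≈ 1.76.

K ≈ 1.76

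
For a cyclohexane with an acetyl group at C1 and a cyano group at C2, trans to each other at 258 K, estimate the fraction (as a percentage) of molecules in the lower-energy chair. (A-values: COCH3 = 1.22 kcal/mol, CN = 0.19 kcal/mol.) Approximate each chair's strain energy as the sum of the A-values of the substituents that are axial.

C1 and C2 have opposite parity, so for the trans isomer the two substituents are e,e in one chair and a,a in the other.
Chair I (acetyl axial, cyano axial): E = 1.41 kcal/mol; chair II (acetyl equatorial, cyano equatorial): E = 0.00 kcal/mol.
ΔG = 1.41 kcal/mol between the two chairs.
K = exp(ΔG/RT) with R = 1.987×10⁻³ kcal mol⁻¹ K⁻¹ and T = 258 K gives K ≈ 15.6.
Fraction in the lower-energy chair = K/(K+1) = 94.0%.

94.0%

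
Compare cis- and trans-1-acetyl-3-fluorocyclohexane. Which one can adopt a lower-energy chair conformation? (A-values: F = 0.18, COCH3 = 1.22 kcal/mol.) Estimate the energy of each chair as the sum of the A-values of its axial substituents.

cis

At 1,3 positions (parity same): cis → (e,e or a,a); trans → (a,e or e,a).
Best chair for cis: E = 0.00 kcal/mol; best chair for trans: E = 0.18 kcal/mol.
The cis isomer is lower by 0.18 kcal/mol.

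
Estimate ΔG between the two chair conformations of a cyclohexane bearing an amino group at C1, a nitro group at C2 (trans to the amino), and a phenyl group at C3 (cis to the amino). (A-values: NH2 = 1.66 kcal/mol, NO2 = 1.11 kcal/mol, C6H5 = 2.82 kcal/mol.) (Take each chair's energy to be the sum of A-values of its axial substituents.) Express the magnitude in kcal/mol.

Chair I (amino axial, nitro axial, phenyl axial): E = 5.59 kcal/mol.
Chair II (amino equatorial, nitro equatorial, phenyl equatorial): E = 0.00 kcal/mol.
ΔE = 5.59 − 0.00 = 5.59 kcal/mol; chair II is more stable.

5.59 kcal/mol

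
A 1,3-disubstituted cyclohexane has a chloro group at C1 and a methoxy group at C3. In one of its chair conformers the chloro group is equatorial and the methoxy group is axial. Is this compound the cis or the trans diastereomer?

trans

C1 and C3 have the same parity, so their axial bonds point in the same direction.
With same-parity carbons, two substituents on the same face are both axial or both equatorial; opposite faces give one of each.
Here the groups are equatorial/axial → opposite face → trans.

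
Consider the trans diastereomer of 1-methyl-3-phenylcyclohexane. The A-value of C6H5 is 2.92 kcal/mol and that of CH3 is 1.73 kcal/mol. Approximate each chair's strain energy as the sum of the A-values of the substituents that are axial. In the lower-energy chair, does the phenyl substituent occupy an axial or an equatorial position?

C1 and C3 have the same parity, so for the trans isomer the two substituents are one axial and one equatorial in each chair.
Chair I (phenyl axial, methyl equatorial): E = 2.92 kcal/mol.
Chair II (phenyl equatorial, methyl axial): E = 1.73 kcal/mol.
Chair II is the more stable (lower-energy) conformer, and in that chair the phenyl group is equatorial.

equatorial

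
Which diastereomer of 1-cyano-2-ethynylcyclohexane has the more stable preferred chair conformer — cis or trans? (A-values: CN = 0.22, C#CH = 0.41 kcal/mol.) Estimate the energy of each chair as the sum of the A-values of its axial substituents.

trans

At 1,2 positions (parity opposite): cis → (a,e or e,a); trans → (e,e or a,a).
Best chair for cis: E = 0.22 kcal/mol; best chair for trans: E = 0.00 kcal/mol.
The trans isomer is lower by 0.22 kcal/mol.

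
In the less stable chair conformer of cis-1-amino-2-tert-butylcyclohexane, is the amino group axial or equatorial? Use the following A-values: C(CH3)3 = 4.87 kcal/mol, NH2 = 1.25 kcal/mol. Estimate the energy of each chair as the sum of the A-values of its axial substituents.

C1 and C2 have opposite parity, so for the cis isomer the two substituents are one axial and one equatorial in each chair.
Chair I (tert-butyl axial, amino equatorial): E = 4.87 kcal/mol.
Chair II (tert-butyl equatorial, amino axial): E = 1.25 kcal/mol.
Chair I is the less stable (higher-energy) conformer, and in that chair the amino group is equatorial.

equatorial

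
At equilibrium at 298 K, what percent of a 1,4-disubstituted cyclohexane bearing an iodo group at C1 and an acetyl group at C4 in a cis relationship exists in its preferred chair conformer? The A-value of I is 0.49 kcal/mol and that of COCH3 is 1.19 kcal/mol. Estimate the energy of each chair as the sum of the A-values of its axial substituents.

C1 and C4 have opposite parity, so for the cis isomer the two substituents are one axial and one equatorial in each chair.
Chair I (iodo axial, acetyl equatorial): E = 0.49 kcal/mol; chair II (iodo equatorial, acetyl axial): E = 1.19 kcal/mol.
ΔG = 0.70 kcal/mol between the two chairs.
K = exp(ΔG/RT) with R = 1.987×10⁻³ kcal mol⁻¹ K⁻¹ and T = 298 K gives K ≈ 3.26.
Fraction in the lower-energy chair = K/(K+1) = 76.5%.

76.5%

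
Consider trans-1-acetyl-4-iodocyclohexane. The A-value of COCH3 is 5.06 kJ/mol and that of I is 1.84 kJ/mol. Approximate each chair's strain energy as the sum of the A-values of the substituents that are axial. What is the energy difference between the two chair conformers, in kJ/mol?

C1 and C4 have opposite parity, so for the trans isomer the two substituents are e,e in one chair and a,a in the other.
Chair I (acetyl axial, iodo axial): E = 6.90 kJ/mol.
Chair II (acetyl equatorial, iodo equatorial): E = 0.00 kJ/mol.
ΔE = 6.90 − 0.00 = 6.90 kJ/mol; chair II is more stable.

6.90 kJ/mol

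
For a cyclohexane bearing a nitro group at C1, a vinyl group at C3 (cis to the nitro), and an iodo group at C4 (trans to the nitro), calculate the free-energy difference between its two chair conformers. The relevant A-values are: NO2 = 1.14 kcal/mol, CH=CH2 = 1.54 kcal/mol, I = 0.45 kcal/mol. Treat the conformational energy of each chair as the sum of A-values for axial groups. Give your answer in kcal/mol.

3.13 kcal/mol

Chair I (nitro axial, vinyl axial, iodo axial): E = 3.13 kcal/mol.
Chair II (nitro equatorial, vinyl equatorial, iodo equatorial): E = 0.00 kcal/mol.
ΔE = 3.13 − 0.00 = 3.13 kcal/mol; chair II is more stable.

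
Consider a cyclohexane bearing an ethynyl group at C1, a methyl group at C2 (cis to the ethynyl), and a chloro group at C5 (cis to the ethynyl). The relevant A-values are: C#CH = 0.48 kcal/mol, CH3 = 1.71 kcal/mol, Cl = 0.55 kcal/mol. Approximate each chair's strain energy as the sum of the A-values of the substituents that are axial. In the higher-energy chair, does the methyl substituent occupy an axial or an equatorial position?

Chair I (ethynyl axial, methyl equatorial, chloro axial): E = 1.03 kcal/mol.
Chair II (ethynyl equatorial, methyl axial, chloro equatorial): E = 1.71 kcal/mol.
Chair II is the less stable (higher-energy) conformer, and in that chair the methyl group is axial.

axial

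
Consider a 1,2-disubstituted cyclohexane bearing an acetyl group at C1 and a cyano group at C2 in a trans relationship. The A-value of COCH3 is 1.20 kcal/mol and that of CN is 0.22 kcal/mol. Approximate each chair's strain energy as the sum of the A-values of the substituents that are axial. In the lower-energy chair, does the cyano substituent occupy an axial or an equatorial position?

equatorial

C1 and C2 have opposite parity, so for the trans isomer the two substituents are e,e in one chair and a,a in the other.
Chair I (acetyl axial, cyano axial): E = 1.42 kcal/mol.
Chair II (acetyl equatorial, cyano equatorial): E = 0.00 kcal/mol.
Chair II is the more stable (lower-energy) conformer, and in that chair the cyano group is equatorial.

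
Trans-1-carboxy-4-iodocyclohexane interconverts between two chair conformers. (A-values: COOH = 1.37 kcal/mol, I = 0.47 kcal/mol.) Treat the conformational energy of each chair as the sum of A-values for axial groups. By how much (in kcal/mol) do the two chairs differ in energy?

C1 and C4 have opposite parity, so for the trans isomer the two substituents are e,e in one chair and a,a in the other.
Chair I (carboxyl axial, iodo axial): E = 1.84 kcal/mol.
Chair II (carboxyl equatorial, iodo equatorial): E = 0.00 kcal/mol.
ΔE = 1.84 − 0.00 = 1.84 kcal/mol; chair II is more stable.

1.84 kcal/mol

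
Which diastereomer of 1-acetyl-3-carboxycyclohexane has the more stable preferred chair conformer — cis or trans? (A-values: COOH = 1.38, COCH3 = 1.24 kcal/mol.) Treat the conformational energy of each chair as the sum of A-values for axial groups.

cis

At 1,3 positions (parity same): cis → (e,e or a,a); trans → (a,e or e,a).
Best chair for cis: E = 0.00 kcal/mol; best chair for trans: E = 1.24 kcal/mol.
The cis isomer is lower by 1.24 kcal/mol.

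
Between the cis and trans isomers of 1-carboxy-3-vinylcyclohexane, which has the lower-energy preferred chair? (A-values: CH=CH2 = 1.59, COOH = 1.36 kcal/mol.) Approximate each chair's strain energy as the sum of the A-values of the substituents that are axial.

cis

At 1,3 positions (parity same): cis → (e,e or a,a); trans → (a,e or e,a).
Best chair for cis: E = 0.00 kcal/mol; best chair for trans: E = 1.36 kcal/mol.
The cis isomer is lower by 1.36 kcal/mol.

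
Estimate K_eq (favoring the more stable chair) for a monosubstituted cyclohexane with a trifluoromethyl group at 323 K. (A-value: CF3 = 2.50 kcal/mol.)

K ≈ 49.2

One chair has the trifluoromethyl group axial (E = 2.50 kcal/mol) and the other has it equatorial (E = 0).
ΔG = 2.50 kcal/mol between the two chairs.
K = exp(ΔG/RT) with R = 1.987×10⁻³ kcal mol⁻¹ K⁻¹ and T = 323 K gives K ≈ 49.2.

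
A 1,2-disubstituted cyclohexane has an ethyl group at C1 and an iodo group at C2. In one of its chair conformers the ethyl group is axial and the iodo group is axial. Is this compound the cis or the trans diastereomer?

C1 and C2 have opposite parity, so their axial bonds point in opposite directions.
With opposite-parity carbons, two substituents on the same face are one axial and one equatorial; opposite faces give both axial or both equatorial.
Here the groups are axial/axial → opposite face → trans.

trans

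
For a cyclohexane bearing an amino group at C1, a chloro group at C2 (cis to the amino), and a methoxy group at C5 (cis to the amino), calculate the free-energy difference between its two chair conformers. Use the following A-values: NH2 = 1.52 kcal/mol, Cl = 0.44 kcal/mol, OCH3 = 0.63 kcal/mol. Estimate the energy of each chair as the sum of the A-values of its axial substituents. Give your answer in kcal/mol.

Chair I (amino axial, chloro equatorial, methoxy axial): E = 2.15 kcal/mol.
Chair II (amino equatorial, chloro axial, methoxy equatorial): E = 0.44 kcal/mol.
ΔE = 2.15 − 0.44 = 1.71 kcal/mol; chair II is more stable.

1.71 kcal/mol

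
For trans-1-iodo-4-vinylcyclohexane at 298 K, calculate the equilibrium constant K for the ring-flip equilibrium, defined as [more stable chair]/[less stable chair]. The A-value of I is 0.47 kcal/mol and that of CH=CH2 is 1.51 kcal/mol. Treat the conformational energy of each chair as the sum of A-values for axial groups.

K ≈ 28.3

C1 and C4 have opposite parity, so for the trans isomer the two substituents are e,e in one chair and a,a in the other.
Chair I (iodo axial, vinyl axial): E = 1.98 kcal/mol; chair II (iodo equatorial, vinyl equatorial): E = 0.00 kcal/mol.
ΔG = 1.98 kcal/mol between the two chairs.
K = exp(ΔG/RT) with R = 1.987×10⁻³ kcal mol⁻¹ K⁻¹ and T = 298 K gives K ≈ 28.3.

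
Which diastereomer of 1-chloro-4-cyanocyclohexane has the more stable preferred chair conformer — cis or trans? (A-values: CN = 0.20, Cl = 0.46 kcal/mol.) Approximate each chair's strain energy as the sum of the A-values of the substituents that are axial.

At 1,4 positions (parity opposite): cis → (a,e or e,a); trans → (e,e or a,a).
Best chair for cis: E = 0.20 kcal/mol; best chair for trans: E = 0.00 kcal/mol.
The trans isomer is lower by 0.20 kcal/mol.

trans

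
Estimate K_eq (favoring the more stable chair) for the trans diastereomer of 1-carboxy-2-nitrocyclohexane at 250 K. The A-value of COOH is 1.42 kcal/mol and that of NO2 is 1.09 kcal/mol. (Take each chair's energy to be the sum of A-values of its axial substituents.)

C1 and C2 have opposite parity, so for the trans isomer the two substituents are e,e in one chair and a,a in the other.
Chair I (carboxyl axial, nitro axial): E = 2.51 kcal/mol; chair II (carboxyl equatorial, nitro equatorial): E = 0.00 kcal/mol.
ΔG = 2.51 kcal/mol between the two chairs.
K = exp(ΔG/RT) with R = 1.987×10⁻³ kcal mol⁻¹ K⁻¹ and T = 250 K gives K ≈ 156.

K ≈ 156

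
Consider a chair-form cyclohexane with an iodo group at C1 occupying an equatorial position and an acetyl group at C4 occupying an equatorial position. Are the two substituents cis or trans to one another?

trans

C1 and C4 have opposite parity, so their axial bonds point in opposite directions.
With opposite-parity carbons, two substituents on the same face are one axial and one equatorial; opposite faces give both axial or both equatorial.
Here the groups are equatorial/equatorial → opposite face → trans.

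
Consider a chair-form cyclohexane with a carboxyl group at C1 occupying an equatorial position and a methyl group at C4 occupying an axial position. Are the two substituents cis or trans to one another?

C1 and C4 have opposite parity, so their axial bonds point in opposite directions.
With opposite-parity carbons, two substituents on the same face are one axial and one equatorial; opposite faces give both axial or both equatorial.
Here the groups are equatorial/axial → same face → cis.

cis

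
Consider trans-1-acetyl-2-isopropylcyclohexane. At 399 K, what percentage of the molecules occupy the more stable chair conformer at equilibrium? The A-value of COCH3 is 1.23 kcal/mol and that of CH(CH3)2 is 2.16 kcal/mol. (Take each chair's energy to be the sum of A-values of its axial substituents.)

C1 and C2 have opposite parity, so for the trans isomer the two substituents are e,e in one chair and a,a in the other.
Chair I (acetyl axial, isopropyl axial): E = 3.39 kcal/mol; chair II (acetyl equatorial, isopropyl equatorial): E = 0.00 kcal/mol.
ΔG = 3.39 kcal/mol between the two chairs.
K = exp(ΔG/RT) with R = 1.987×10⁻³ kcal mol⁻¹ K⁻¹ and T = 399 K gives K ≈ 71.9.
Fraction in the lower-energy chair = K/(K+1) = 98.6%.

98.6%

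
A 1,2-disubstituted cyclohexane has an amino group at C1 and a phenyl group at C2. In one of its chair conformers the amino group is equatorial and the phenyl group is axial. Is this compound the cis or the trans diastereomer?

cis

C1 and C2 have opposite parity, so their axial bonds point in opposite directions.
With opposite-parity carbons, two substituents on the same face are one axial and one equatorial; opposite faces give both axial or both equatorial.
Here the groups are equatorial/axial → same face → cis.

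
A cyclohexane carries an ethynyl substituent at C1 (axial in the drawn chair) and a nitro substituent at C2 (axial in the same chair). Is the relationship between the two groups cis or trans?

C1 and C2 have opposite parity, so their axial bonds point in opposite directions.
With opposite-parity carbons, two substituents on the same face are one axial and one equatorial; opposite faces give both axial or both equatorial.
Here the groups are axial/axial → opposite face → trans.

trans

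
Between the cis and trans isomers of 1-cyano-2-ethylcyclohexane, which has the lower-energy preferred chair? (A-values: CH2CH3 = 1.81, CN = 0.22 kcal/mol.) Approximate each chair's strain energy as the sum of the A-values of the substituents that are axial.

At 1,2 positions (parity opposite): cis → (a,e or e,a); trans → (e,e or a,a).
Best chair for cis: E = 0.22 kcal/mol; best chair for trans: E = 0.00 kcal/mol.
The trans isomer is lower by 0.22 kcal/mol.

trans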